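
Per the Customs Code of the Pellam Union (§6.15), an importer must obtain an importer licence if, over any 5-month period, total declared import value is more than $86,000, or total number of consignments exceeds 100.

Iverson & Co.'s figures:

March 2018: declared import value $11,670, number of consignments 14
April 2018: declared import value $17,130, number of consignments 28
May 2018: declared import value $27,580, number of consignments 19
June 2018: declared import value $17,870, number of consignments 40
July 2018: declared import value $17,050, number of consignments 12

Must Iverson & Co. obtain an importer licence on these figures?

Total declared import value: $11,670 + $17,130 + $27,580 + $17,870 + $17,050 = $91,300 (> $86,000).
Total number of consignments: 14 + 28 + 19 + 40 + 12 = 113 (> 100).
The test is 'or': at least one threshold is exceeded.

Yes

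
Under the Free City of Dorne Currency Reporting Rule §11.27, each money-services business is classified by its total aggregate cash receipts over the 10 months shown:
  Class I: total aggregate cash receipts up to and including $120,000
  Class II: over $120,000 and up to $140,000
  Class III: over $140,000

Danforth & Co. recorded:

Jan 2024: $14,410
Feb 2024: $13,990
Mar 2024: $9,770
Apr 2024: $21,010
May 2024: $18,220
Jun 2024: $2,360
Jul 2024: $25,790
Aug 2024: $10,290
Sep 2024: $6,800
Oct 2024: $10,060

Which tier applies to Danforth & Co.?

Total aggregate cash receipts: $14,410 + $13,990 + $9,770 + $21,010 + $18,220 + $2,360 + $25,790 + $10,290 + $6,800 + $10,060 = $132,700.
$120,000 < $132,700 ≤ $140,000, so Class II applies.

Class II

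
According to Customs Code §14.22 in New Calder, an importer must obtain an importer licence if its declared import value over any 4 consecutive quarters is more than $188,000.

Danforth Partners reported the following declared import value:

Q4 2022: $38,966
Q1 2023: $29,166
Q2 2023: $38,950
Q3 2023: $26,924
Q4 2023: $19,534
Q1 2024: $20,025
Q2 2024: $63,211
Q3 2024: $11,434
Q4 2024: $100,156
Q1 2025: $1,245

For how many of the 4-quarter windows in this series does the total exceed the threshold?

1

Q4 2022–Q3 2023: $38,966 + $29,166 + $38,950 + $26,924 = $134,006 (under)
Q1 2023–Q4 2023: $29,166 + $38,950 + $26,924 + $19,534 = $114,574 (under)
Q2 2023–Q1 2024: $38,950 + $26,924 + $19,534 + $20,025 = $105,433 (under)
Q3 2023–Q2 2024: $26,924 + $19,534 + $20,025 + $63,211 = $129,694 (under)
Q4 2023–Q3 2024: $19,534 + $20,025 + $63,211 + $11,434 = $114,204 (under)
Q1 2024–Q4 2024: $20,025 + $63,211 + $11,434 + $100,156 = $194,826 (over)
Q2 2024–Q1 2025: $63,211 + $11,434 + $100,156 + $1,245 = $176,046 (under)
1 window exceeds the threshold.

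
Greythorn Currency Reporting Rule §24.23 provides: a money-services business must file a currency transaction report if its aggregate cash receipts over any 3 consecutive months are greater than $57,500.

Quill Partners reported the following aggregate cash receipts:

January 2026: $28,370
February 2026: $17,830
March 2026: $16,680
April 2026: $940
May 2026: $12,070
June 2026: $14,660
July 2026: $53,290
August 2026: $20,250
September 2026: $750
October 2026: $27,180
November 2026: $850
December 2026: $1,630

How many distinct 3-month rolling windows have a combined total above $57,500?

January 2026–March 2026: $28,370 + $17,830 + $16,680 = $62,880 (over)
February 2026–April 2026: $17,830 + $16,680 + $940 = $35,450 (under)
March 2026–May 2026: $16,680 + $940 + $12,070 = $29,690 (under)
April 2026–June 2026: $940 + $12,070 + $14,660 = $27,670 (under)
May 2026–July 2026: $12,070 + $14,660 + $53,290 = $80,020 (over)
June 2026–August 2026: $14,660 + $53,290 + $20,250 = $88,200 (over)
July 2026–September 2026: $53,290 + $20,250 + $750 = $74,290 (over)
August 2026–October 2026: $20,250 + $750 + $27,180 = $48,180 (under)
September 2026–November 2026: $750 + $27,180 + $850 = $28,780 (under)
October 2026–December 2026: $27,180 + $850 + $1,630 = $29,660 (under)
4 windows exceed the threshold.

4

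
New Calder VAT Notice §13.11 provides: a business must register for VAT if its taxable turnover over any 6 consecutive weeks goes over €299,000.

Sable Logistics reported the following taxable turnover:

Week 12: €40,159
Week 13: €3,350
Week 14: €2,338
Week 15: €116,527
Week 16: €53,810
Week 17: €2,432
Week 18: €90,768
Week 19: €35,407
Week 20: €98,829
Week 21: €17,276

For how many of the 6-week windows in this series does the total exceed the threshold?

Week 12–Week 17: €40,159 + €3,350 + €2,338 + €116,527 + €53,810 + €2,432 = €218,616 (under)
Week 13–Week 18: €3,350 + €2,338 + €116,527 + €53,810 + €2,432 + €90,768 = €269,225 (under)
Week 14–Week 19: €2,338 + €116,527 + €53,810 + €2,432 + €90,768 + €35,407 = €301,282 (over)
Week 15–Week 20: €116,527 + €53,810 + €2,432 + €90,768 + €35,407 + €98,829 = €397,773 (over)
Week 16–Week 21: €53,810 + €2,432 + €90,768 + €35,407 + €98,829 + €17,276 = €298,522 (under)
2 windows exceed the threshold.

2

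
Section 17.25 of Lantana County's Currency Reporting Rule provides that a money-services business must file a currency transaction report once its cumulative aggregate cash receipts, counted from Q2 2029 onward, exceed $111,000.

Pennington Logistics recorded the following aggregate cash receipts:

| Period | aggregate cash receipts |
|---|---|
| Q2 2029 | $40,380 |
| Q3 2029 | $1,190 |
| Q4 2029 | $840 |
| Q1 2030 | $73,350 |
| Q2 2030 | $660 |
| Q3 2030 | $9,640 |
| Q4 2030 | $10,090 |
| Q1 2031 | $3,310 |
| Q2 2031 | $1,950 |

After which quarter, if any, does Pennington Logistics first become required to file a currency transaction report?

Q1 2030

Through Q2 2029: $40,380
Through Q3 2029: $41,570
Through Q4 2029: $42,410
Through Q1 2030: $115,760 ← exceeds threshold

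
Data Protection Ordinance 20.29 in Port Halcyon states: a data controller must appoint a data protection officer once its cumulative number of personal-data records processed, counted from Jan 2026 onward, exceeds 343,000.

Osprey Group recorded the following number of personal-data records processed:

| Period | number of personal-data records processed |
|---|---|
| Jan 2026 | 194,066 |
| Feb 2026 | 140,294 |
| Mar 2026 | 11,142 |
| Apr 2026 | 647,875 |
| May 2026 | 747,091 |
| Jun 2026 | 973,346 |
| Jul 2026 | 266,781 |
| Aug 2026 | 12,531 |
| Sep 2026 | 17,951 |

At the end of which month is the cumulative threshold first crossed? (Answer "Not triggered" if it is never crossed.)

Through Jan 2026: 194,066
Through Feb 2026: 334,360
Through Mar 2026: 345,502 ← exceeds threshold

Mar 2026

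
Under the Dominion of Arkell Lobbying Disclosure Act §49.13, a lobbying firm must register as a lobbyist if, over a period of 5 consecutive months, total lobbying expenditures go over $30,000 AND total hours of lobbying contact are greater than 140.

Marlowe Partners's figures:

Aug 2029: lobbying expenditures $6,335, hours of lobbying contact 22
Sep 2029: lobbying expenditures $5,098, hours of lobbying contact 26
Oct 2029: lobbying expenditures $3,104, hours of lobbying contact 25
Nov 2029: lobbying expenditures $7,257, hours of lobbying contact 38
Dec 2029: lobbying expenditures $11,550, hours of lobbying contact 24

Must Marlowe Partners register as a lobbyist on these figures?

No

Total lobbying expenditures: $6,335 + $5,098 + $3,104 + $7,257 + $11,550 = $33,344 (> $30,000).
Total hours of lobbying contact: 22 + 26 + 25 + 38 + 24 = 135 (≤ 140).
The test is 'and': the rule requires both, and at least one is not exceeded.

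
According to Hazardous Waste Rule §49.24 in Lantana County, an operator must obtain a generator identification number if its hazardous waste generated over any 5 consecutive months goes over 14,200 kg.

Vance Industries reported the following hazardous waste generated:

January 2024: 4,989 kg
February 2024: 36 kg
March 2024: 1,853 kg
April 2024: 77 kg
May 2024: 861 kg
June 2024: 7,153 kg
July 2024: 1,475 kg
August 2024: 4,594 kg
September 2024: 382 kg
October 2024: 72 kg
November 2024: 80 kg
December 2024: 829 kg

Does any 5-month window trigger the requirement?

Yes

January 2024–May 2024: 4,989 kg + 36 kg + 1,853 kg + 77 kg + 861 kg = 7,816 kg (under)
February 2024–June 2024: 36 kg + 1,853 kg + 77 kg + 861 kg + 7,153 kg = 9,980 kg (under)
March 2024–July 2024: 1,853 kg + 77 kg + 861 kg + 7,153 kg + 1,475 kg = 11,419 kg (under)
April 2024–August 2024: 77 kg + 861 kg + 7,153 kg + 1,475 kg + 4,594 kg = 14,160 kg (under)
May 2024–September 2024: 861 kg + 7,153 kg + 1,475 kg + 4,594 kg + 382 kg = 14,465 kg (over)
June 2024–October 2024: 7,153 kg + 1,475 kg + 4,594 kg + 382 kg + 72 kg = 13,676 kg (under)
July 2024–November 2024: 1,475 kg + 4,594 kg + 382 kg + 72 kg + 80 kg = 6,603 kg (under)
August 2024–December 2024: 4,594 kg + 382 kg + 72 kg + 80 kg + 829 kg = 5,957 kg (under)
At least one window exceeds 14,200 kg.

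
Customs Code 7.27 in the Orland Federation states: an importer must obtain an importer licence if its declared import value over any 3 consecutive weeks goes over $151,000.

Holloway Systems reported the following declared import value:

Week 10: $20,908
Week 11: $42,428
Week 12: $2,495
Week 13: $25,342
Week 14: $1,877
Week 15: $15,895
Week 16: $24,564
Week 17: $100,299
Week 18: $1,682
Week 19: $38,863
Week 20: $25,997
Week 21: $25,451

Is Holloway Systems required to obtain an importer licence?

No

Week 10–Week 12: $20,908 + $42,428 + $2,495 = $65,831 (under)
Week 11–Week 13: $42,428 + $2,495 + $25,342 = $70,265 (under)
Week 12–Week 14: $2,495 + $25,342 + $1,877 = $29,714 (under)
Week 13–Week 15: $25,342 + $1,877 + $15,895 = $43,114 (under)
Week 14–Week 16: $1,877 + $15,895 + $24,564 = $42,336 (under)
Week 15–Week 17: $15,895 + $24,564 + $100,299 = $140,758 (under)
Week 16–Week 18: $24,564 + $100,299 + $1,682 = $126,545 (under)
Week 17–Week 19: $100,299 + $1,682 + $38,863 = $140,844 (under)
Week 18–Week 20: $1,682 + $38,863 + $25,997 = $66,542 (under)
Week 19–Week 21: $38,863 + $25,997 + $25,451 = $90,311 (under)
No window exceeds $151,000.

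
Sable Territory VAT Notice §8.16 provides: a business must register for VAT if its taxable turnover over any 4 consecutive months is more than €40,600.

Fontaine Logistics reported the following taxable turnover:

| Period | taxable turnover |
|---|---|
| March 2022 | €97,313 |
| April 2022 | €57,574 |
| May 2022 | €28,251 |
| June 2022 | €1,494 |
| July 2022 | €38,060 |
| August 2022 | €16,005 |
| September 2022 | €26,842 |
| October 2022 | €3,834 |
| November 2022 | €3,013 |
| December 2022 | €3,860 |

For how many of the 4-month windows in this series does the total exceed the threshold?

March 2022–June 2022: €97,313 + €57,574 + €28,251 + €1,494 = €184,632 (over)
April 2022–July 2022: €57,574 + €28,251 + €1,494 + €38,060 = €125,379 (over)
May 2022–August 2022: €28,251 + €1,494 + €38,060 + €16,005 = €83,810 (over)
June 2022–September 2022: €1,494 + €38,060 + €16,005 + €26,842 = €82,401 (over)
July 2022–October 2022: €38,060 + €16,005 + €26,842 + €3,834 = €84,741 (over)
August 2022–November 2022: €16,005 + €26,842 + €3,834 + €3,013 = €49,694 (over)
September 2022–December 2022: €26,842 + €3,834 + €3,013 + €3,860 = €37,549 (under)
6 windows exceed the threshold.

6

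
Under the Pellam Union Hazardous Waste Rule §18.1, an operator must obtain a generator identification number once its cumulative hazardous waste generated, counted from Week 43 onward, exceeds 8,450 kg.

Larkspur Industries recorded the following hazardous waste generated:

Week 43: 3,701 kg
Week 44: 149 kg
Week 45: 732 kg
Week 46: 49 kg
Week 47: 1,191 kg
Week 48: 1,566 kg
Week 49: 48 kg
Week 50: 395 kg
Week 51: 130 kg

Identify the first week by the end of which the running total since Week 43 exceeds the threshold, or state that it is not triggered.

Not triggered

Through Week 43: 3,701 kg
Through Week 44: 3,850 kg
Through Week 45: 4,582 kg
Through Week 46: 4,631 kg
Through Week 47: 5,822 kg
Through Week 48: 7,388 kg
Through Week 49: 7,436 kg
Through Week 50: 7,831 kg
Through Week 51: 7,961 kg
Final cumulative total 7,961 kg ≤ 8,450 kg; the threshold is never exceeded.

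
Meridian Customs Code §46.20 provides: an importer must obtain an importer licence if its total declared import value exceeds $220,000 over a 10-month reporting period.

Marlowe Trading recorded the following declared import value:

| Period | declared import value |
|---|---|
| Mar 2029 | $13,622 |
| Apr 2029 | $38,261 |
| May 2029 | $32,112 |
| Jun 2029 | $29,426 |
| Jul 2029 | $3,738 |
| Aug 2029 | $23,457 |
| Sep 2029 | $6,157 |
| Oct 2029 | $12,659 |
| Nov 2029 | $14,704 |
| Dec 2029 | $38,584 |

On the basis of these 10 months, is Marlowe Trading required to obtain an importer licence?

Total declared import value: $13,622 + $38,261 + $32,112 + $29,426 + $3,738 + $23,457 + $6,157 + $12,659 + $14,704 + $38,584 = $212,720.
$212,720 ≤ $220,000, so the threshold is not exceeded.

No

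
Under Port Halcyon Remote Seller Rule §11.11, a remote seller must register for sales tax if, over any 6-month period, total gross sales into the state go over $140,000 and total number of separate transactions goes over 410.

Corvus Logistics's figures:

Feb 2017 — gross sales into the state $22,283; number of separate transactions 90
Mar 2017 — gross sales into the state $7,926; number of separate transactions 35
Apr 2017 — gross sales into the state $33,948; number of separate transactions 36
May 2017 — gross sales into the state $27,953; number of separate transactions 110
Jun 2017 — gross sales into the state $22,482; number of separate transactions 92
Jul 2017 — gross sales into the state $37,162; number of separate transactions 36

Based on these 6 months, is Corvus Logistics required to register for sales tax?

Total gross sales into the state: $22,283 + $7,926 + $33,948 + $27,953 + $22,482 + $37,162 = $151,754 (> $140,000).
Total number of separate transactions: 90 + 35 + 36 + 110 + 92 + 36 = 399 (≤ 410).
The test is 'and': the rule requires both, and at least one is not exceeded.

No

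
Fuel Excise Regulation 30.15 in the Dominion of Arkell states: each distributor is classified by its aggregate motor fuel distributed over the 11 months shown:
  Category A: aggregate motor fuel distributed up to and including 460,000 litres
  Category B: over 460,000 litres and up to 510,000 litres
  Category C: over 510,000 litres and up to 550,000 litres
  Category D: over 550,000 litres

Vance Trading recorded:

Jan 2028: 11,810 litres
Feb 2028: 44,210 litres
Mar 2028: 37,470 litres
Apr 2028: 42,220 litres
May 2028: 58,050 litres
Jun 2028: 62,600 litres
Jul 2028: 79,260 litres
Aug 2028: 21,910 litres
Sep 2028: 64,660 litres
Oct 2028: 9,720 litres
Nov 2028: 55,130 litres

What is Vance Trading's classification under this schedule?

Category B

Aggregate motor fuel distributed: 11,810 litres + 44,210 litres + 37,470 litres + 42,220 litres + 58,050 litres + 62,600 litres + 79,260 litres + 21,910 litres + 64,660 litres + 9,720 litres + 55,130 litres = 487,040 litres.
460,000 litres < 487,040 litres ≤ 510,000 litres, so Category B applies.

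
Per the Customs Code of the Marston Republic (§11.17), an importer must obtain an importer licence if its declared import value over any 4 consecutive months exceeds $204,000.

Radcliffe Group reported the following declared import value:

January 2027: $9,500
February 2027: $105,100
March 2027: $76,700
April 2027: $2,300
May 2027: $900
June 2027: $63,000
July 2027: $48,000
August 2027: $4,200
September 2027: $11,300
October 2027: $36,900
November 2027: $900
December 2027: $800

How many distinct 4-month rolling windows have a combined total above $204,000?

January 2027–April 2027: $9,500 + $105,100 + $76,700 + $2,300 = $193,600 (under)
February 2027–May 2027: $105,100 + $76,700 + $2,300 + $900 = $185,000 (under)
March 2027–June 2027: $76,700 + $2,300 + $900 + $63,000 = $142,900 (under)
April 2027–July 2027: $2,300 + $900 + $63,000 + $48,000 = $114,200 (under)
May 2027–August 2027: $900 + $63,000 + $48,000 + $4,200 = $116,100 (under)
June 2027–September 2027: $63,000 + $48,000 + $4,200 + $11,300 = $126,500 (under)
July 2027–October 2027: $48,000 + $4,200 + $11,300 + $36,900 = $100,400 (under)
August 2027–November 2027: $4,200 + $11,300 + $36,900 + $900 = $53,300 (under)
September 2027–December 2027: $11,300 + $36,900 + $900 + $800 = $49,900 (under)
0 windows exceed the threshold.

0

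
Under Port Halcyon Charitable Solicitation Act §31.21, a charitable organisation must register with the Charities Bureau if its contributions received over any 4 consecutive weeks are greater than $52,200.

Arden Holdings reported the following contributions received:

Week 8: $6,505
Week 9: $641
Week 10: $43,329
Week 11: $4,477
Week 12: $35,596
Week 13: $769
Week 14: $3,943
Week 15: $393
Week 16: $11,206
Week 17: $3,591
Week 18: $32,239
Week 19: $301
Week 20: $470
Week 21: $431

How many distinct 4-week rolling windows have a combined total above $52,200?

3

Week 8–Week 11: $6,505 + $641 + $43,329 + $4,477 = $54,952 (over)
Week 9–Week 12: $641 + $43,329 + $4,477 + $35,596 = $84,043 (over)
Week 10–Week 13: $43,329 + $4,477 + $35,596 + $769 = $84,171 (over)
Week 11–Week 14: $4,477 + $35,596 + $769 + $3,943 = $44,785 (under)
Week 12–Week 15: $35,596 + $769 + $3,943 + $393 = $40,701 (under)
Week 13–Week 16: $769 + $3,943 + $393 + $11,206 = $16,311 (under)
Week 14–Week 17: $3,943 + $393 + $11,206 + $3,591 = $19,133 (under)
Week 15–Week 18: $393 + $11,206 + $3,591 + $32,239 = $47,429 (under)
Week 16–Week 19: $11,206 + $3,591 + $32,239 + $301 = $47,337 (under)
Week 17–Week 20: $3,591 + $32,239 + $301 + $470 = $36,601 (under)
Week 18–Week 21: $32,239 + $301 + $470 + $431 = $33,441 (under)
3 windows exceed the threshold.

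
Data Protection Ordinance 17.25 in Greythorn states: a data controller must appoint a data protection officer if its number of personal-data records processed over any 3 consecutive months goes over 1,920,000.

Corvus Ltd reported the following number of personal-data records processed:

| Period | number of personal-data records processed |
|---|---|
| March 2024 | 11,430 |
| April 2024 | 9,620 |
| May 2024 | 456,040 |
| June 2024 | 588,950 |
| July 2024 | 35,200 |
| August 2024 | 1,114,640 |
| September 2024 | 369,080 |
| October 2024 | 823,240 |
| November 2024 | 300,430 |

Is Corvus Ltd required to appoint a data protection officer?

Yes

March 2024–May 2024: 11,430 + 9,620 + 456,040 = 477,090 (under)
April 2024–June 2024: 9,620 + 456,040 + 588,950 = 1,054,610 (under)
May 2024–July 2024: 456,040 + 588,950 + 35,200 = 1,080,190 (under)
June 2024–August 2024: 588,950 + 35,200 + 1,114,640 = 1,738,790 (under)
July 2024–September 2024: 35,200 + 1,114,640 + 369,080 = 1,518,920 (under)
August 2024–October 2024: 1,114,640 + 369,080 + 823,240 = 2,306,960 (over)
September 2024–November 2024: 369,080 + 823,240 + 300,430 = 1,492,750 (under)
At least one window exceeds 1,920,000.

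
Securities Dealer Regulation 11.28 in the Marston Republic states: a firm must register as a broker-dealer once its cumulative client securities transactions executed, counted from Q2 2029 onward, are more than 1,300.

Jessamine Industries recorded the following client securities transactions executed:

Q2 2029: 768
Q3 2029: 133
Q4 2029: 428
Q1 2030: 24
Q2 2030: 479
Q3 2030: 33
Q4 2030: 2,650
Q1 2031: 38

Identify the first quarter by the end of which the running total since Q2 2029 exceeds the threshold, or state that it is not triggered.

Q4 2029

Through Q2 2029: 768
Through Q3 2029: 901
Through Q4 2029: 1,329 ← exceeds threshold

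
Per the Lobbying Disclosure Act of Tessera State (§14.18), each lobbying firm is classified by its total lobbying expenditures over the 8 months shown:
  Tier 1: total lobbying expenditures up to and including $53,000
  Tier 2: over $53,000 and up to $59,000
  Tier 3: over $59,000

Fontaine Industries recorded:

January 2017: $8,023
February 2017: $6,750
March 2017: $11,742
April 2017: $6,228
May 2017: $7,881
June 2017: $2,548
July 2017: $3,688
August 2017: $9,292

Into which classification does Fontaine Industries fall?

Tier 2

Total lobbying expenditures: $8,023 + $6,750 + $11,742 + $6,228 + $7,881 + $2,548 + $3,688 + $9,292 = $56,152.
$53,000 < $56,152 ≤ $59,000, so Tier 2 applies.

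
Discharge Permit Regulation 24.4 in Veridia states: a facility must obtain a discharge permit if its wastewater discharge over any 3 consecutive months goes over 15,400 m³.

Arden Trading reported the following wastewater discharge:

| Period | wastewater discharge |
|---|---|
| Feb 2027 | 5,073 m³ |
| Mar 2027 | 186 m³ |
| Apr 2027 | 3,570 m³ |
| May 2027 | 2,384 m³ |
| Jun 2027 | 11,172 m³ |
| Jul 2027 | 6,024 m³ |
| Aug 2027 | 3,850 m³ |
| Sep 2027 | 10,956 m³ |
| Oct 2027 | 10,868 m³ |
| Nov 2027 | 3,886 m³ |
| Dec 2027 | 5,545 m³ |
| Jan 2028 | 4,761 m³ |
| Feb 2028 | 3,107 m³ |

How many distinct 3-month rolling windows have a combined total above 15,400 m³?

Feb 2027–Apr 2027: 5,073 m³ + 186 m³ + 3,570 m³ = 8,829 m³ (under)
Mar 2027–May 2027: 186 m³ + 3,570 m³ + 2,384 m³ = 6,140 m³ (under)
Apr 2027–Jun 2027: 3,570 m³ + 2,384 m³ + 11,172 m³ = 17,126 m³ (over)
May 2027–Jul 2027: 2,384 m³ + 11,172 m³ + 6,024 m³ = 19,580 m³ (over)
Jun 2027–Aug 2027: 11,172 m³ + 6,024 m³ + 3,850 m³ = 21,046 m³ (over)
Jul 2027–Sep 2027: 6,024 m³ + 3,850 m³ + 10,956 m³ = 20,830 m³ (over)
Aug 2027–Oct 2027: 3,850 m³ + 10,956 m³ + 10,868 m³ = 25,674 m³ (over)
Sep 2027–Nov 2027: 10,956 m³ + 10,868 m³ + 3,886 m³ = 25,710 m³ (over)
Oct 2027–Dec 2027: 10,868 m³ + 3,886 m³ + 5,545 m³ = 20,299 m³ (over)
Nov 2027–Jan 2028: 3,886 m³ + 5,545 m³ + 4,761 m³ = 14,192 m³ (under)
Dec 2027–Feb 2028: 5,545 m³ + 4,761 m³ + 3,107 m³ = 13,413 m³ (under)
7 windows exceed the threshold.

7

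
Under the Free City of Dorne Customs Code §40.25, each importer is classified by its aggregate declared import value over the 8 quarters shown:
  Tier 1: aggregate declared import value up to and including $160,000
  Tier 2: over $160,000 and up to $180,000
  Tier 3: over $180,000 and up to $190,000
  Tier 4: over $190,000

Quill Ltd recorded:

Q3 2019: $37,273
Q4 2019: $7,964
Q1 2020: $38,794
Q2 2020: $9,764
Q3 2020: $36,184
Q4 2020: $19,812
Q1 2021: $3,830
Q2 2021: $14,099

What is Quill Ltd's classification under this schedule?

Aggregate declared import value: $37,273 + $7,964 + $38,794 + $9,764 + $36,184 + $19,812 + $3,830 + $14,099 = $167,720.
$160,000 < $167,720 ≤ $180,000, so Tier 2 applies.

Tier 2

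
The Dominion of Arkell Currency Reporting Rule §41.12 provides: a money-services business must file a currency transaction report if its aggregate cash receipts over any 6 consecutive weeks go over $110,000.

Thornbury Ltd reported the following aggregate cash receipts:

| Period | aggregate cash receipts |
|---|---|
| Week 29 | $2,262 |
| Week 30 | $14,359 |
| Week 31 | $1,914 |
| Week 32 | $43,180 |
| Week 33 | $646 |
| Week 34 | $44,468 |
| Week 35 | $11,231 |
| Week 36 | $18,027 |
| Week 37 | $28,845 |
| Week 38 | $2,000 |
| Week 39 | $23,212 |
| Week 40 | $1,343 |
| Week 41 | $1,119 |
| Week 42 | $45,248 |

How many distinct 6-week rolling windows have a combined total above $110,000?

4

Week 29–Week 34: $2,262 + $14,359 + $1,914 + $43,180 + $646 + $44,468 = $106,829 (under)
Week 30–Week 35: $14,359 + $1,914 + $43,180 + $646 + $44,468 + $11,231 = $115,798 (over)
Week 31–Week 36: $1,914 + $43,180 + $646 + $44,468 + $11,231 + $18,027 = $119,466 (over)
Week 32–Week 37: $43,180 + $646 + $44,468 + $11,231 + $18,027 + $28,845 = $146,397 (over)
Week 33–Week 38: $646 + $44,468 + $11,231 + $18,027 + $28,845 + $2,000 = $105,217 (under)
Week 34–Week 39: $44,468 + $11,231 + $18,027 + $28,845 + $2,000 + $23,212 = $127,783 (over)
Week 35–Week 40: $11,231 + $18,027 + $28,845 + $2,000 + $23,212 + $1,343 = $84,658 (under)
Week 36–Week 41: $18,027 + $28,845 + $2,000 + $23,212 + $1,343 + $1,119 = $74,546 (under)
Week 37–Week 42: $28,845 + $2,000 + $23,212 + $1,343 + $1,119 + $45,248 = $101,767 (under)
4 windows exceed the threshold.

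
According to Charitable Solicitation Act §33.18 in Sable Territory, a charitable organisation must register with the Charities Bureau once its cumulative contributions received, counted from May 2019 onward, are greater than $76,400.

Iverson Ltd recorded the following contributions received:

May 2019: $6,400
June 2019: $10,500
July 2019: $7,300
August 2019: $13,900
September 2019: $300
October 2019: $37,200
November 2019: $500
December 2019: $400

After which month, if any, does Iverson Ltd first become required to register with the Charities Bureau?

December 2019

Through May 2019: $6,400
Through June 2019: $16,900
Through July 2019: $24,200
Through August 2019: $38,100
Through September 2019: $38,400
Through October 2019: $75,600
Through November 2019: $76,100
Through December 2019: $76,500 ← exceeds threshold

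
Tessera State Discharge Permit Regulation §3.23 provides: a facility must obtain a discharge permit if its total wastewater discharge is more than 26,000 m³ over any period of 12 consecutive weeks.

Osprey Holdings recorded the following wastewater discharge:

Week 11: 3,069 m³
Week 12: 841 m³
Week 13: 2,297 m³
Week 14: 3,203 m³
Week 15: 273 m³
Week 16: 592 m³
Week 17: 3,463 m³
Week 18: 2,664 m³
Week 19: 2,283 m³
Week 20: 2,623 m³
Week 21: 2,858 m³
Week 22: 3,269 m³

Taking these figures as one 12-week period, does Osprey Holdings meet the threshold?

Yes

Total wastewater discharge: 3,069 m³ + 841 m³ + 2,297 m³ + 3,203 m³ + 273 m³ + 592 m³ + 3,463 m³ + 2,664 m³ + 2,283 m³ + 2,623 m³ + 2,858 m³ + 3,269 m³ = 27,435 m³.
27,435 m³ > 26,000 m³, so the threshold is exceeded.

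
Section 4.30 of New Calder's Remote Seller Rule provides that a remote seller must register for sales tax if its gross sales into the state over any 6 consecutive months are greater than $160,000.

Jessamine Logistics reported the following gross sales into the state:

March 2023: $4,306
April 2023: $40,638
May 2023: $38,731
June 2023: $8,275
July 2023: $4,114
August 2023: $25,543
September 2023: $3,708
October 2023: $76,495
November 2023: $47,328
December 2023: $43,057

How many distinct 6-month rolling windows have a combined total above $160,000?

March 2023–August 2023: $4,306 + $40,638 + $38,731 + $8,275 + $4,114 + $25,543 = $121,607 (under)
April 2023–September 2023: $40,638 + $38,731 + $8,275 + $4,114 + $25,543 + $3,708 = $121,009 (under)
May 2023–October 2023: $38,731 + $8,275 + $4,114 + $25,543 + $3,708 + $76,495 = $156,866 (under)
June 2023–November 2023: $8,275 + $4,114 + $25,543 + $3,708 + $76,495 + $47,328 = $165,463 (over)
July 2023–December 2023: $4,114 + $25,543 + $3,708 + $76,495 + $47,328 + $43,057 = $200,245 (over)
2 windows exceed the threshold.

2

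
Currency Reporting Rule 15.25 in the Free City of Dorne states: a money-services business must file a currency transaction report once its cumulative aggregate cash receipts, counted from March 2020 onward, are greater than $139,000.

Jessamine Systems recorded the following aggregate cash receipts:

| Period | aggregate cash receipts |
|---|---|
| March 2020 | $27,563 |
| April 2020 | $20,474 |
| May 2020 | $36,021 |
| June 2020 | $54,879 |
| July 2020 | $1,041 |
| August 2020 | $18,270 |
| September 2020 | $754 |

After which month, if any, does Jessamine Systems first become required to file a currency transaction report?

July 2020

Through March 2020: $27,563
Through April 2020: $48,037
Through May 2020: $84,058
Through June 2020: $138,937
Through July 2020: $139,978 ← exceeds threshold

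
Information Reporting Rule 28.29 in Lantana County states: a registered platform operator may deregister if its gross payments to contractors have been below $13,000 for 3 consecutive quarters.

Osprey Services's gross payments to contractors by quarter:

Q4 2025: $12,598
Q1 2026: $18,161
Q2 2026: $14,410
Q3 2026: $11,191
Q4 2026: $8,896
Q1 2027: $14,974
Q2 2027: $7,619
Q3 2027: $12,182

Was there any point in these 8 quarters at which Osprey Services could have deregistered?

No

Quarters below $13,000: Q4 2025, Q3 2026, Q4 2026, Q2 2027, Q3 2027.
Longest run of consecutive quarters below the threshold: 2.
2 < 3, so Osprey Services never became eligible.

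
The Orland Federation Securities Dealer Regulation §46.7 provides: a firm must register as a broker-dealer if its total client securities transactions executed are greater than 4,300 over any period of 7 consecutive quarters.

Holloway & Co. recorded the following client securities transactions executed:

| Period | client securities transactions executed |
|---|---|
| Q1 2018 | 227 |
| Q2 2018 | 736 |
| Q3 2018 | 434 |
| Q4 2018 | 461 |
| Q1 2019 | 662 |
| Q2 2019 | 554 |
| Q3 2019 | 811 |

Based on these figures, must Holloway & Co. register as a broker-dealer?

No

Total client securities transactions executed: 227 + 736 + 434 + 461 + 662 + 554 + 811 = 3,885.
3,885 ≤ 4,300, so the threshold is not exceeded.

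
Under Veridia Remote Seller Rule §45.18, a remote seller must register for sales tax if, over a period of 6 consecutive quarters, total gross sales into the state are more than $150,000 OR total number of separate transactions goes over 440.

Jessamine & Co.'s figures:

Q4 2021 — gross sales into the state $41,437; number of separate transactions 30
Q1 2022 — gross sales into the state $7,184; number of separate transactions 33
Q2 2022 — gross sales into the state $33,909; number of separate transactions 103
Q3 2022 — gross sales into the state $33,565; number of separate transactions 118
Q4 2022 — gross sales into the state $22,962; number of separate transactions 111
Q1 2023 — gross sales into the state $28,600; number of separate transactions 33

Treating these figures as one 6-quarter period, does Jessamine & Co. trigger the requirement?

Yes

Total gross sales into the state: $41,437 + $7,184 + $33,909 + $33,565 + $22,962 + $28,600 = $167,657 (> $150,000).
Total number of separate transactions: 30 + 33 + 103 + 118 + 111 + 33 = 428 (≤ 440).
The test is 'or': at least one threshold is exceeded.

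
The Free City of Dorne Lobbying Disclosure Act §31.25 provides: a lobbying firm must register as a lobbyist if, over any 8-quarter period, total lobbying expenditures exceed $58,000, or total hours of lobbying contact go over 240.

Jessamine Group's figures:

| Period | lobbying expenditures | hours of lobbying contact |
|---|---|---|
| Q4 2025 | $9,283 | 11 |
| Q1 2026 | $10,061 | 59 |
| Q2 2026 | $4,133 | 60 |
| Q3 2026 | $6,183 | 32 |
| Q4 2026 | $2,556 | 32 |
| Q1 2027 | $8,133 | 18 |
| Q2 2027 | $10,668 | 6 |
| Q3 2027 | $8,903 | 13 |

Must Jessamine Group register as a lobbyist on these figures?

Total lobbying expenditures: $9,283 + $10,061 + $4,133 + $6,183 + $2,556 + $8,133 + $10,668 + $8,903 = $59,920 (> $58,000).
Total hours of lobbying contact: 11 + 59 + 60 + 32 + 32 + 18 + 6 + 13 = 231 (≤ 240).
The test is 'or': at least one threshold is exceeded.

Yes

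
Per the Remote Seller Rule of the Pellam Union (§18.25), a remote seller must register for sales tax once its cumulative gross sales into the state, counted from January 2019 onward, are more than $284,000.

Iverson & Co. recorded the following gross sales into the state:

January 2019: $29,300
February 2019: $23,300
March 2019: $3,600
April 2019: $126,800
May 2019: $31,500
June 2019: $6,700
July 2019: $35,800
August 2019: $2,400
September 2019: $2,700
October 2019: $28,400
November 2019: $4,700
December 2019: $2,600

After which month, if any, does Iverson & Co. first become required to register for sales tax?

October 2019

Through January 2019: $29,300
Through February 2019: $52,600
Through March 2019: $56,200
Through April 2019: $183,000
Through May 2019: $214,500
Through June 2019: $221,200
Through July 2019: $257,000
Through August 2019: $259,400
Through September 2019: $262,100
Through October 2019: $290,500 ← exceeds threshold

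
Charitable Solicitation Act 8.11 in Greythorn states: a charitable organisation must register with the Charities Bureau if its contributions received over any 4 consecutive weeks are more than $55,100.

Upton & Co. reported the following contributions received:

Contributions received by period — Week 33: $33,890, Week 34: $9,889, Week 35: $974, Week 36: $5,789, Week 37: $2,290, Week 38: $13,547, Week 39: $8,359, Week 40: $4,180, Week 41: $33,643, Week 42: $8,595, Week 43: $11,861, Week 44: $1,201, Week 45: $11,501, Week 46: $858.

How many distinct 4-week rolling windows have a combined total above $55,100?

3

Week 33–Week 36: $33,890 + $9,889 + $974 + $5,789 = $50,542 (under)
Week 34–Week 37: $9,889 + $974 + $5,789 + $2,290 = $18,942 (under)
Week 35–Week 38: $974 + $5,789 + $2,290 + $13,547 = $22,600 (under)
Week 36–Week 39: $5,789 + $2,290 + $13,547 + $8,359 = $29,985 (under)
Week 37–Week 40: $2,290 + $13,547 + $8,359 + $4,180 = $28,376 (under)
Week 38–Week 41: $13,547 + $8,359 + $4,180 + $33,643 = $59,729 (over)
Week 39–Week 42: $8,359 + $4,180 + $33,643 + $8,595 = $54,777 (under)
Week 40–Week 43: $4,180 + $33,643 + $8,595 + $11,861 = $58,279 (over)
Week 41–Week 44: $33,643 + $8,595 + $11,861 + $1,201 = $55,300 (over)
Week 42–Week 45: $8,595 + $11,861 + $1,201 + $11,501 = $33,158 (under)
Week 43–Week 46: $11,861 + $1,201 + $11,501 + $858 = $25,421 (under)
3 windows exceed the threshold.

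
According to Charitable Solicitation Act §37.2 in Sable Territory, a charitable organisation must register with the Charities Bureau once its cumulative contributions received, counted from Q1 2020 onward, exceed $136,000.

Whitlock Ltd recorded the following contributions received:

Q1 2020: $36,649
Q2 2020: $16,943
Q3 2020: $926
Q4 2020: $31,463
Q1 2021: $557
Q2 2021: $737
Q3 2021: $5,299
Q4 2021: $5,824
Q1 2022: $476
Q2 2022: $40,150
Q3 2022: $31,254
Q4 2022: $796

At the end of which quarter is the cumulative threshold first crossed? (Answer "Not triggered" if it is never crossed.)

Through Q1 2020: $36,649
Through Q2 2020: $53,592
Through Q3 2020: $54,518
Through Q4 2020: $85,981
Through Q1 2021: $86,538
Through Q2 2021: $87,275
Through Q3 2021: $92,574
Through Q4 2021: $98,398
Through Q1 2022: $98,874
Through Q2 2022: $139,024 ← exceeds threshold

Q2 2022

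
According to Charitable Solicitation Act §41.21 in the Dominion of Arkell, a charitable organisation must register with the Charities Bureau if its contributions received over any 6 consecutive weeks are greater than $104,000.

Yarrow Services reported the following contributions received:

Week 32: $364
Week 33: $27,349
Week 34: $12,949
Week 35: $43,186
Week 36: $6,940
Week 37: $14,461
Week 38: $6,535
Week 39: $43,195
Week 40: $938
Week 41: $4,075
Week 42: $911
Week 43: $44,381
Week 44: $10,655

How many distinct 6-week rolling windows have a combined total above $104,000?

5

Week 32–Week 37: $364 + $27,349 + $12,949 + $43,186 + $6,940 + $14,461 = $105,249 (over)
Week 33–Week 38: $27,349 + $12,949 + $43,186 + $6,940 + $14,461 + $6,535 = $111,420 (over)
Week 34–Week 39: $12,949 + $43,186 + $6,940 + $14,461 + $6,535 + $43,195 = $127,266 (over)
Week 35–Week 40: $43,186 + $6,940 + $14,461 + $6,535 + $43,195 + $938 = $115,255 (over)
Week 36–Week 41: $6,940 + $14,461 + $6,535 + $43,195 + $938 + $4,075 = $76,144 (under)
Week 37–Week 42: $14,461 + $6,535 + $43,195 + $938 + $4,075 + $911 = $70,115 (under)
Week 38–Week 43: $6,535 + $43,195 + $938 + $4,075 + $911 + $44,381 = $100,035 (under)
Week 39–Week 44: $43,195 + $938 + $4,075 + $911 + $44,381 + $10,655 = $104,155 (over)
5 windows exceed the threshold.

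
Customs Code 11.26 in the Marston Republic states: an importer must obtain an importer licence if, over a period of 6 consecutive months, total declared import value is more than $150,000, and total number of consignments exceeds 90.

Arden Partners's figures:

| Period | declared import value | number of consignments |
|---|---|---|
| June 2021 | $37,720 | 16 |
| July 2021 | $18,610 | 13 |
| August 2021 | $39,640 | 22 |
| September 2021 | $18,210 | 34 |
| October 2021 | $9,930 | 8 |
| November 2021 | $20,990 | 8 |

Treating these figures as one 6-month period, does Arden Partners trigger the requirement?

Total declared import value: $37,720 + $18,610 + $39,640 + $18,210 + $9,930 + $20,990 = $145,100 (≤ $150,000).
Total number of consignments: 16 + 13 + 22 + 34 + 8 + 8 = 101 (> 90).
The test is 'and': the rule requires both, and at least one is not exceeded.

No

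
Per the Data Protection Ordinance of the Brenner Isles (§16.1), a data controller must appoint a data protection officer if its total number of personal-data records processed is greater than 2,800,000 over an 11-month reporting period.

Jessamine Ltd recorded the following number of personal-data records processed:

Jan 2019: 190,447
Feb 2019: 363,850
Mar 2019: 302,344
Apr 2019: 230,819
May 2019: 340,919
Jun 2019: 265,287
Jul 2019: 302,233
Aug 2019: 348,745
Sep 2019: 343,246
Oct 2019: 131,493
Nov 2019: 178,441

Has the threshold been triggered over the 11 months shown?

Total number of personal-data records processed: 190,447 + 363,850 + 302,344 + 230,819 + 340,919 + 265,287 + 302,233 + 348,745 + 343,246 + 131,493 + 178,441 = 2,997,824.
2,997,824 > 2,800,000, so the threshold is exceeded.

Yes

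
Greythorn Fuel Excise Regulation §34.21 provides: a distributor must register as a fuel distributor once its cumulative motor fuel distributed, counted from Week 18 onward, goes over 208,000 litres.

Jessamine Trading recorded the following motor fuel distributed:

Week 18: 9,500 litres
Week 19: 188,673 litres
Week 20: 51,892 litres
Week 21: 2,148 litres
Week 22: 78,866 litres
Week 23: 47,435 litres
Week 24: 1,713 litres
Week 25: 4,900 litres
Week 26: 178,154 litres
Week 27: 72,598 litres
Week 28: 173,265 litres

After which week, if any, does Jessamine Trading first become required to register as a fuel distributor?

Through Week 18: 9,500 litres
Through Week 19: 198,173 litres
Through Week 20: 250,065 litres ← exceeds threshold

Week 20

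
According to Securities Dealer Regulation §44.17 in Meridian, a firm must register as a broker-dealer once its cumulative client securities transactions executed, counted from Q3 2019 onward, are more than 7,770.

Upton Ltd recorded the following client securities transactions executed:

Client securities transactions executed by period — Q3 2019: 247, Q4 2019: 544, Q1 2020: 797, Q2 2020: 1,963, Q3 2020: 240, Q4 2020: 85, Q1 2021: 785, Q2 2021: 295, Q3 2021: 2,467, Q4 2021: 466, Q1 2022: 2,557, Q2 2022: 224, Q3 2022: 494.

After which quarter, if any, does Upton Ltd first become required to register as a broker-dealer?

Q4 2021

Through Q3 2019: 247
Through Q4 2019: 791
Through Q1 2020: 1,588
Through Q2 2020: 3,551
Through Q3 2020: 3,791
Through Q4 2020: 3,876
Through Q1 2021: 4,661
Through Q2 2021: 4,956
Through Q3 2021: 7,423
Through Q4 2021: 7,889 ← exceeds threshold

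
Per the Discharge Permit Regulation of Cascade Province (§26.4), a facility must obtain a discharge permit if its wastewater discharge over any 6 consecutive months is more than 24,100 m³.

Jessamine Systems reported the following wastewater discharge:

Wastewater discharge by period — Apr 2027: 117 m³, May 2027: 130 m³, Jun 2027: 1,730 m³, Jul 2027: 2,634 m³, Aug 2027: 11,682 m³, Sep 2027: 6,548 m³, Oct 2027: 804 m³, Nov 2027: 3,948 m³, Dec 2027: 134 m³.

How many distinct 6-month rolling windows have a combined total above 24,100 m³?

2

Apr 2027–Sep 2027: 117 m³ + 130 m³ + 1,730 m³ + 2,634 m³ + 11,682 m³ + 6,548 m³ = 22,841 m³ (under)
May 2027–Oct 2027: 130 m³ + 1,730 m³ + 2,634 m³ + 11,682 m³ + 6,548 m³ + 804 m³ = 23,528 m³ (under)
Jun 2027–Nov 2027: 1,730 m³ + 2,634 m³ + 11,682 m³ + 6,548 m³ + 804 m³ + 3,948 m³ = 27,346 m³ (over)
Jul 2027–Dec 2027: 2,634 m³ + 11,682 m³ + 6,548 m³ + 804 m³ + 3,948 m³ + 134 m³ = 25,750 m³ (over)
2 windows exceed the threshold.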